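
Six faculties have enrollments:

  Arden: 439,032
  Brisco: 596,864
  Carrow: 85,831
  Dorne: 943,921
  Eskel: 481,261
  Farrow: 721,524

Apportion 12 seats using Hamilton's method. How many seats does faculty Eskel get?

Standard divisor: 3268433 ÷ 12 ≈ 272369.417.
Standard quotas: Arden 1.6119, Brisco 2.1914, Carrow 0.3151, Dorne 3.4656, Eskel 1.7669, Farrow 2.6491.
Lower quotas: Arden 1, Brisco 2, Carrow 0, Dorne 3, Eskel 1, Farrow 2 (sum 9, leaving 3 seats).
Remainders in descending order: Eskel 0.7669, Farrow 0.6491, Arden 0.6119, Dorne 0.4656, Carrow 0.3151, Brisco 0.1914.
Largest remainders: Eskel, Farrow, Arden receive the extra seats.
Eskel receives 2.

2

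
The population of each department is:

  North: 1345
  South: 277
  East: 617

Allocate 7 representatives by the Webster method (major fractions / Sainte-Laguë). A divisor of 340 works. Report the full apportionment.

With modified divisor 340: modified quotas North 3.956, South 0.815, East 1.815.
Rounding to the nearest integer: North 4, South 1, East 2 (total 7).

North: 4, South: 1, East: 2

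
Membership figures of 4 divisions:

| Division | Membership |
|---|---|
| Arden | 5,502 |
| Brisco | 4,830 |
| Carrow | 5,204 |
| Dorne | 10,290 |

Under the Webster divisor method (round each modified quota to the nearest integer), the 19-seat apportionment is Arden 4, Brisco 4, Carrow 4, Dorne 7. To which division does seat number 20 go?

Priority for the next seat is population ÷ (current seats + 0.5).
Priorities: Arden 1222.667, Brisco 1073.333, Carrow 1156.444, Dorne 1372.000.
Highest priority: Dorne.

Dorne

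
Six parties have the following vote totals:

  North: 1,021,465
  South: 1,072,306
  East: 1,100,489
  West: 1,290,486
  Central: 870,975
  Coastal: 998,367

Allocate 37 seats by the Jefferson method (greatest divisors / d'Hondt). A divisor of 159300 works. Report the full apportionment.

With modified divisor 159300: modified quotas North 6.412, South 6.731, East 6.908, West 8.101, Central 5.468, Coastal 6.267.
Rounding down: North 6, South 6, East 6, West 8, Central 5, Coastal 6 (total 37).

North 6, South 6, East 6, West 8, Central 5, Coastal 6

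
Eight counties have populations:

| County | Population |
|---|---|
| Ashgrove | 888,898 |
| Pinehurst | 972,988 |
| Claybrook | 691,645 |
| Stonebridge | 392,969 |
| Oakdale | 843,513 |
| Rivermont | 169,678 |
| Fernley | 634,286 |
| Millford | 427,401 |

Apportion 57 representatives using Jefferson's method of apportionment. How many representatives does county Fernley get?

Standard divisor 5021378/57 ≈ 88094.351; standard quotas: Ashgrove 10.090, Pinehurst 11.045, Claybrook 7.851, Stonebridge 4.461, Oakdale 9.575, Rivermont 1.926, Fernley 7.200, Millford 4.852.
Rounding down gives 10, 11, 7, 4, 9, 1, 7, 4 = 53 seats, so the divisor must be adjusted.
With modified divisor 82700: modified quotas Ashgrove 10.748, Pinehurst 11.765, Claybrook 8.363, Stonebridge 4.752, Oakdale 10.200, Rivermont 2.052, Fernley 7.670, Millford 5.168.
Rounding down: Ashgrove 10, Pinehurst 11, Claybrook 8, Stonebridge 4, Oakdale 10, Rivermont 2, Fernley 7, Millford 5 (total 57).
Fernley receives 7.

7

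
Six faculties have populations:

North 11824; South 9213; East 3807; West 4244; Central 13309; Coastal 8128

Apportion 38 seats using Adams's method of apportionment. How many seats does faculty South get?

Standard divisor 50525/38 ≈ 1329.605; standard quotas: North 8.893, South 6.929, East 2.863, West 3.192, Central 10.010, Coastal 6.113.
Rounding up gives 9, 7, 3, 4, 11, 7 = 41 seats, so the divisor must be adjusted.
With modified divisor 1450: modified quotas North 8.154, South 6.354, East 2.626, West 2.927, Central 9.179, Coastal 5.606.
Rounding up: North 9, South 7, East 3, West 3, Central 10, Coastal 6 (total 38).
South receives 7.

7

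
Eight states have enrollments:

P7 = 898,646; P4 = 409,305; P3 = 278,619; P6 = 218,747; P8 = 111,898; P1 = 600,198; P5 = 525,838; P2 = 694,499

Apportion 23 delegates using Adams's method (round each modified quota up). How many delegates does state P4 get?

3

Standard divisor 3737750/23 ≈ 162510.87; standard quotas: P7 5.530, P4 2.519, P3 1.714, P6 1.346, P8 0.689, P1 3.693, P5 3.236, P2 4.274.
Rounding up gives 6, 3, 2, 2, 1, 4, 4, 5 = 27 seats, so the divisor must be adjusted.
With modified divisor 202400: modified quotas P7 4.440, P4 2.022, P3 1.377, P6 1.081, P8 0.553, P1 2.965, P5 2.598, P2 3.431.
Rounding up: P7 5, P4 3, P3 2, P6 2, P8 1, P1 3, P5 3, P2 4 (total 23).
P4 receives 3.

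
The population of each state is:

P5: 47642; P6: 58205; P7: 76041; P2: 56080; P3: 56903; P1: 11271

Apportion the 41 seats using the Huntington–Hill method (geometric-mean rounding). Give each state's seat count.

P5=6, P6=8, P7=10, P2=7, P3=8, P1=2

With divisor 7549: modified quotas P5 6.311, P6 7.710, P7 10.073, P2 7.429, P3 7.538, P1 1.493.
Geometric-mean thresholds: P5 √(6·7)=6.481, P6 √(7·8)=7.483, P7 √(10·11)=10.488, P2 √(7·8)=7.483, P3 √(7·8)=7.483, P1 √(1·2)=1.414.
Each quota rounded against its threshold gives P5 6, P6 8, P7 10, P2 7, P3 8, P1 2 (total 41).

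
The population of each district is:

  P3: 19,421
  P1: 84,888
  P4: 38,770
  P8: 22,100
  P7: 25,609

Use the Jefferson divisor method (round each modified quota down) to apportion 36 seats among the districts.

P3=3, P1=17, P4=7, P8=4, P7=5

Standard divisor 190788/36 ≈ 5299.667; standard quotas: P3 3.665, P1 16.018, P4 7.316, P8 4.170, P7 4.832.
Rounding down gives 3, 16, 7, 4, 4 = 34 seats, so the divisor must be adjusted.
With modified divisor 4900: modified quotas P3 3.963, P1 17.324, P4 7.912, P8 4.510, P7 5.226.
Rounding down: P3 3, P1 17, P4 7, P8 4, P7 5 (total 36).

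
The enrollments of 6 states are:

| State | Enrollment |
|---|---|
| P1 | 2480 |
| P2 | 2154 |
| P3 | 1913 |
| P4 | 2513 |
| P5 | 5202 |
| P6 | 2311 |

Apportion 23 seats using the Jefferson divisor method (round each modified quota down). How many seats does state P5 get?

Standard divisor 16573/23 ≈ 720.565; standard quotas: P1 3.442, P2 2.989, P3 2.655, P4 3.488, P5 7.219, P6 3.207.
Rounding down gives 3, 2, 2, 3, 7, 3 = 20 seats, so the divisor must be adjusted.
With modified divisor 633: modified quotas P1 3.918, P2 3.403, P3 3.022, P4 3.970, P5 8.218, P6 3.651.
Rounding down: P1 3, P2 3, P3 3, P4 3, P5 8, P6 3 (total 23).
P5 receives 8.

8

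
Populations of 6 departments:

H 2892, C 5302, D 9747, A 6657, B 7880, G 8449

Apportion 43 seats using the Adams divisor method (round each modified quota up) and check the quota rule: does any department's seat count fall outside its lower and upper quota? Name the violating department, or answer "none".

none

Standard quotas: H 3.038, C 5.571, D 10.241, A 6.994, B 8.279, G 8.877.
Adams allocation: H 3, C 6, D 10, A 7, B 8, G 9.
Every allocation lies between the lower and upper quota.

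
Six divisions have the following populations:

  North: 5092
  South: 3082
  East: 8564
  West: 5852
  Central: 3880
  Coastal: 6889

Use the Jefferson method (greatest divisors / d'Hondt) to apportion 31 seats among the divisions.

North: 5, South: 3, East: 8, West: 5, Central: 3, Coastal: 7

Standard divisor 33359/31 ≈ 1076.097; standard quotas: North 4.732, South 2.864, East 7.958, West 5.438, Central 3.606, Coastal 6.402.
Rounding down gives 4, 2, 7, 5, 3, 6 = 27 seats, so the divisor must be adjusted.
With modified divisor 980: modified quotas North 5.196, South 3.145, East 8.739, West 5.971, Central 3.959, Coastal 7.030.
Rounding down: North 5, South 3, East 8, West 5, Central 3, Coastal 7 (total 31).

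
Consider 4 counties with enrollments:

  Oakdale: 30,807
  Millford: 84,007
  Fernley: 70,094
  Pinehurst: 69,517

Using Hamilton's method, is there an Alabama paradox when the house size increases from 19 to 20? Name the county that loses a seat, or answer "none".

At 19 seats: Oakdale 3, Millford 6, Fernley 5, Pinehurst 5.
At 20 seats: Oakdale 2, Millford 7, Fernley 6, Pinehurst 5.
Oakdale drops from 3 to 2.

Oakdale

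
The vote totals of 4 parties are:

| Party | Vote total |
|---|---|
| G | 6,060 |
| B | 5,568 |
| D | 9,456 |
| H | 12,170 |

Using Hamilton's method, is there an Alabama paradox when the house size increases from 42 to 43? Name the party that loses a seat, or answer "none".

At 42 seats: G 8, B 7, D 12, H 15.
At 43 seats: G 8, B 7, D 12, H 16.
No party's allocation decreased.

none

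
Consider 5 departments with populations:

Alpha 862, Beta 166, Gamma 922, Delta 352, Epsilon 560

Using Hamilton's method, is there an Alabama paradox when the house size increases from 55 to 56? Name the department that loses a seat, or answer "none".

At 55 seats: Alpha 16, Beta 3, Gamma 18, Delta 7, Epsilon 11.
At 56 seats: Alpha 17, Beta 3, Gamma 18, Delta 7, Epsilon 11.
No department's allocation decreased.

none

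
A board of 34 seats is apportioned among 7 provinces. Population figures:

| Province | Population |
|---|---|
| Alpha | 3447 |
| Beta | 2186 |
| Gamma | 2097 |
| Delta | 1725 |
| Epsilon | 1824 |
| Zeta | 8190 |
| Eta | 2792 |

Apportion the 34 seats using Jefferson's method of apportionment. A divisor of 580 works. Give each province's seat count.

With modified divisor 580: modified quotas Alpha 5.943, Beta 3.769, Gamma 3.616, Delta 2.974, Epsilon 3.145, Zeta 14.121, Eta 4.814.
Rounding down: Alpha 5, Beta 3, Gamma 3, Delta 2, Epsilon 3, Zeta 14, Eta 4 (total 34).

Alpha 5, Beta 3, Gamma 3, Delta 2, Epsilon 3, Zeta 14, Eta 4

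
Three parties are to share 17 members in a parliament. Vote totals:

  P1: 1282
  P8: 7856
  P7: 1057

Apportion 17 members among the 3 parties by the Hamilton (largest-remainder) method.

P1 2, P8 13, P7 2

Standard divisor: 10195 ÷ 17 ≈ 599.706.
Standard quotas: P1 2.1377, P8 13.0998, P7 1.7625.
Lower quotas: P1 2, P8 13, P7 1 (sum 16, leaving 1 seat).
Remainders in descending order: P7 0.7625, P1 0.1377, P8 0.0998.
Largest remainder: P7 receives the extra seat.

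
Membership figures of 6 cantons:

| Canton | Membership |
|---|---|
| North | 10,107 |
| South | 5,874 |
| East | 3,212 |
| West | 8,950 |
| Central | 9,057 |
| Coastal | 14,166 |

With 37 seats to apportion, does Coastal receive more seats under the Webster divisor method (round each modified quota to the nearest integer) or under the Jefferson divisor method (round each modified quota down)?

Webster: North 7, South 4, East 2, West 7, Central 7, Coastal 10.
Jefferson: North 7, South 4, East 2, West 6, Central 7, Coastal 11.
Coastal gets 10 under Webster and 11 under Jefferson.

Jefferson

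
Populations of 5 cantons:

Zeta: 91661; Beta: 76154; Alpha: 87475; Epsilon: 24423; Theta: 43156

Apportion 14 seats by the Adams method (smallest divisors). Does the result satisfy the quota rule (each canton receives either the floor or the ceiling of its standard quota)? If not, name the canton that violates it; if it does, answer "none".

none

Standard quotas: Zeta 3.975, Beta 3.302, Alpha 3.793, Epsilon 1.059, Theta 1.871.
Adams allocation: Zeta 4, Beta 3, Alpha 4, Epsilon 1, Theta 2.
Every allocation lies between the lower and upper quota.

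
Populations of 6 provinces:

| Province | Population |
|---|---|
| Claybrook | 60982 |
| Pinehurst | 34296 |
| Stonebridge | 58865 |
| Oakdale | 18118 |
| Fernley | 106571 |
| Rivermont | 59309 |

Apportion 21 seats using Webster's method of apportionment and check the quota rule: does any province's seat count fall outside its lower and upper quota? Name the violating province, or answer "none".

Standard quotas: Claybrook 3.787, Pinehurst 2.130, Stonebridge 3.656, Oakdale 1.125, Fernley 6.619, Rivermont 3.683.
Webster allocation: Claybrook 4, Pinehurst 2, Stonebridge 4, Oakdale 1, Fernley 6, Rivermont 4.
Every allocation lies between the lower and upper quota.

none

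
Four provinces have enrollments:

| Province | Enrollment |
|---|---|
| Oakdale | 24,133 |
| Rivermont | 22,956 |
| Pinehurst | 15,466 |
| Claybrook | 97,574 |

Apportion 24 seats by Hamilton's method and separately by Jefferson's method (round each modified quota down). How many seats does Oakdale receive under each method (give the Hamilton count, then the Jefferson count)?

4 and 3

Hamilton: Oakdale 4, Rivermont 3, Pinehurst 2, Claybrook 15.
Jefferson: Oakdale 3, Rivermont 3, Pinehurst 2, Claybrook 16.
Oakdale gets 4 under Hamilton and 3 under Jefferson.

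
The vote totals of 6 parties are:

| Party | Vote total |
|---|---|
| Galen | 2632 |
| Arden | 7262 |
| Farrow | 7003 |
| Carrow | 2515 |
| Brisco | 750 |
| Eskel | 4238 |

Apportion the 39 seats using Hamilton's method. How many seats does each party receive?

Galen 4; Arden 12; Farrow 11; Carrow 4; Brisco 1; Eskel 7

Total 24400; standard divisor 24400/39 ≈ 625.641.
Standard quotas: Galen 4.2069, Arden 11.6073, Farrow 11.1933, Carrow 4.0199, Brisco 1.1988, Eskel 6.7739.
Lower quotas: Galen 4, Arden 11, Farrow 11, Carrow 4, Brisco 1, Eskel 6 (sum 37, leaving 2 seats).
Remainders in descending order: Eskel 0.7739, Arden 0.6073, Galen 0.2069, Brisco 0.1988, Farrow 0.1933, Carrow 0.0199.
The surplus seats go to Eskel, Arden.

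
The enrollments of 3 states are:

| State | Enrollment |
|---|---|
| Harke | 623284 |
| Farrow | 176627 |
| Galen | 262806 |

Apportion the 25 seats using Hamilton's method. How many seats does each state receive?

Harke 15; Farrow 4; Galen 6

Total 1062717; standard divisor 1062717/25 ≈ 42508.68.
Standard quotas: Harke 14.6625, Farrow 4.1551, Galen 6.1824.
Lower quotas: Harke 14, Farrow 4, Galen 6 (sum 24, leaving 1 seat).
Remainders in descending order: Harke 0.6625, Galen 0.1824, Farrow 0.1551.
Largest remainder: Harke receives the extra seat.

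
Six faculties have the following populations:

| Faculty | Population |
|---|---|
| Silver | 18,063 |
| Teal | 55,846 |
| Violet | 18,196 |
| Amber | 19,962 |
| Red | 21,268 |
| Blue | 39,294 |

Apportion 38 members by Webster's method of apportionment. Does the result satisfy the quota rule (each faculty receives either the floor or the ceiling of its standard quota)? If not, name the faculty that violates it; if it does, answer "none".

none

Standard quotas: Silver 3.976, Teal 12.293, Violet 4.005, Amber 4.394, Red 4.682, Blue 8.650.
Webster allocation: Silver 4, Teal 12, Violet 4, Amber 4, Red 5, Blue 9.
Every allocation lies between the lower and upper quota.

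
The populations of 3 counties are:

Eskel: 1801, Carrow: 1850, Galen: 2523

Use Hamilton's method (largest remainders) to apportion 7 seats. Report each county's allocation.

Eskel 2, Carrow 2, Galen 3

The standard divisor is 6174/7 = 882.
Standard quotas: Eskel 2.042, Carrow 2.098, Galen 2.861.
Lower quotas: Eskel 2, Carrow 2, Galen 2 (sum 6, leaving 1 seat).
Remainders in descending order: Galen 0.861, Carrow 0.098, Eskel 0.042.
The surplus seat goes to Galen.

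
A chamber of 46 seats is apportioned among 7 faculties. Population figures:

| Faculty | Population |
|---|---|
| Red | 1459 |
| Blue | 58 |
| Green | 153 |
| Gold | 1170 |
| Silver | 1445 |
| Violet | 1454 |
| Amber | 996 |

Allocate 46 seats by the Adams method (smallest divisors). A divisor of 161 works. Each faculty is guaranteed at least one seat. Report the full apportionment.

With modified divisor 161: modified quotas Red 9.062, Blue 0.360, Green 0.950, Gold 7.267, Silver 8.975, Violet 9.031, Amber 6.186.
Rounding up: Red 10, Blue 1, Green 1, Gold 8, Silver 9, Violet 10, Amber 7 (total 46).

Red 10; Blue 1; Green 1; Gold 8; Silver 9; Violet 10; Amber 7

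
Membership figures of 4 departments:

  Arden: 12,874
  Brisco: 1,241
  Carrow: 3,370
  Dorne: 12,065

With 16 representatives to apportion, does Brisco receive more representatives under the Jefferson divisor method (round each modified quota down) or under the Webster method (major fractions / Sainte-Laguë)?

Jefferson: Arden 7, Brisco 0, Carrow 2, Dorne 7.
Webster: Arden 7, Brisco 1, Carrow 2, Dorne 6.
Brisco gets 0 under Jefferson and 1 under Webster.

Webster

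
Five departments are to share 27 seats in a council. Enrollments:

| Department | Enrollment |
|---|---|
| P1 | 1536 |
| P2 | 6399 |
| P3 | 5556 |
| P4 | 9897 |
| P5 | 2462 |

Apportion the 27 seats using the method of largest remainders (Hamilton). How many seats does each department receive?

Total 25850; standard divisor 25850/27 ≈ 957.407.
Standard quotas: P1 1.6043, P2 6.6837, P3 5.8032, P4 10.3373, P5 2.5715.
Lower quotas: P1 1, P2 6, P3 5, P4 10, P5 2 (sum 24, leaving 3 seats).
Remainders in descending order: P3 0.8032, P2 0.6837, P1 0.6043, P5 0.5715, P4 0.3373.
The surplus seats go to P3, P2, P1.

P1 2, P2 7, P3 6, P4 10, P5 2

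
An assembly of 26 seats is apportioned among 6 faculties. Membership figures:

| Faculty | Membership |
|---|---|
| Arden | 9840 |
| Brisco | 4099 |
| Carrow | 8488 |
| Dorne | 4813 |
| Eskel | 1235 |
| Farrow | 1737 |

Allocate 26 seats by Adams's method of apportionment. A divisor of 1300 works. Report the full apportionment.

Arden 8, Brisco 4, Carrow 7, Dorne 4, Eskel 1, Farrow 2

With modified divisor 1300: modified quotas Arden 7.569, Brisco 3.153, Carrow 6.529, Dorne 3.702, Eskel 0.950, Farrow 1.336.
Rounding up: Arden 8, Brisco 4, Carrow 7, Dorne 4, Eskel 1, Farrow 2 (total 26).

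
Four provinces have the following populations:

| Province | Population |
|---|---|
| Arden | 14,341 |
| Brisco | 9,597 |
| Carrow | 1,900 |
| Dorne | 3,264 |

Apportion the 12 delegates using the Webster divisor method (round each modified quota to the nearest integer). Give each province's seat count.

Standard divisor 29102/12 ≈ 2425.167; standard quotas: Arden 5.913, Brisco 3.957, Carrow 0.783, Dorne 1.346.
Rounding to the nearest integer gives Arden 6, Brisco 4, Carrow 1, Dorne 1 — total 12, matching the house size, so no adjustment is needed.

Arden 6, Brisco 4, Carrow 1, Dorne 1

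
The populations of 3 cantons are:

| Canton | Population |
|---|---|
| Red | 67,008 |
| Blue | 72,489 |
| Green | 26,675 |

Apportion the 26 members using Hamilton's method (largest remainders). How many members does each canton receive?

Total 166172; standard divisor 166172/26 ≈ 6391.231.
Standard quotas: Red 10.4844, Blue 11.3419, Green 4.1737.
Lower quotas: Red 10, Blue 11, Green 4 (sum 25, leaving 1 seat).
Remainders in descending order: Red 0.4844, Blue 0.3419, Green 0.1737.
Largest remainder: Red receives the extra seat.

Red: 11, Blue: 11, Green: 4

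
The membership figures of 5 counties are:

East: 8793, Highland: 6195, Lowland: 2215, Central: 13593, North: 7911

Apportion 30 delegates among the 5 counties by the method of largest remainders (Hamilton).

East 7, Highland 5, Lowland 2, Central 10, North 6

Total 38707; standard divisor 38707/30 ≈ 1290.233.
Standard quotas: East 6.8150, Highland 4.8015, Lowland 1.7167, Central 10.5353, North 6.1314.
Lower quotas: East 6, Highland 4, Lowland 1, Central 10, North 6 (sum 27, leaving 3 seats).
Remainders in descending order: East 0.8150, Highland 0.8015, Lowland 0.7167, Central 0.5353, North 0.1314.
The surplus seats go to East, Highland, Lowland.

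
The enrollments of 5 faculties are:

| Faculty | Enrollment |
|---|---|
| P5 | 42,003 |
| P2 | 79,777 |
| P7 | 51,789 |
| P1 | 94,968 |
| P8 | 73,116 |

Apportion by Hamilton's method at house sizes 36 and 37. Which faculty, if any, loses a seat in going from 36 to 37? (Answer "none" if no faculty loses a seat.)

none

At 36 seats: P5 4, P2 8, P7 6, P1 10, P8 8.
At 37 seats: P5 4, P2 9, P7 6, P1 10, P8 8.
No faculty's allocation decreased.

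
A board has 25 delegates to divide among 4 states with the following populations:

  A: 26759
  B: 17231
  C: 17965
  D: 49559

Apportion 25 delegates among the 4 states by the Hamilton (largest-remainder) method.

A 6, B 4, C 4, D 11

Total 111514; standard divisor 111514/25 ≈ 4460.56.
Standard quotas: A 5.9990, B 3.8630, C 4.0275, D 11.1105.
Lower quotas: A 5, B 3, C 4, D 11 (sum 23, leaving 2 seats).
Remainders in descending order: A 0.9990, B 0.8630, D 0.1105, C 0.0275.
The surplus seats go to A, B.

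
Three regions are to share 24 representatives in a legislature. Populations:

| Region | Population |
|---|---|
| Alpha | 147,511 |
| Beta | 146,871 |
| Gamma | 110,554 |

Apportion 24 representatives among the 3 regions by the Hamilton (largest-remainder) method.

Alpha 9, Beta 9, Gamma 6

Standard divisor: 404936 ÷ 24 ≈ 16872.333.
Standard quotas: Alpha 8.7428, Beta 8.7048, Gamma 6.5524.
Lower quotas: Alpha 8, Beta 8, Gamma 6 (sum 22, leaving 2 seats).
Remainders in descending order: Alpha 0.7428, Beta 0.7048, Gamma 0.5524.
Largest remainders: Alpha, Beta receive the extra seats.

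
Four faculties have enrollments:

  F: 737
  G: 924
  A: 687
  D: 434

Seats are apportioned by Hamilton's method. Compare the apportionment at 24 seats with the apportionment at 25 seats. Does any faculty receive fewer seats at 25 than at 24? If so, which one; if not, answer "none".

At 24 seats: F 6, G 8, A 6, D 4.
At 25 seats: F 7, G 8, A 6, D 4.
No faculty's allocation decreased.

none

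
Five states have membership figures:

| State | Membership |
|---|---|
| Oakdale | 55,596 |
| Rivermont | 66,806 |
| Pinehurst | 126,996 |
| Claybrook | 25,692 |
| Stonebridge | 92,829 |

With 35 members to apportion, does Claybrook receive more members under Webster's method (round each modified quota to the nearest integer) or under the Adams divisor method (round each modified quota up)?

Adams

Webster: Oakdale 5, Rivermont 7, Pinehurst 12, Claybrook 2, Stonebridge 9.
Adams: Oakdale 5, Rivermont 6, Pinehurst 12, Claybrook 3, Stonebridge 9.
Claybrook gets 2 under Webster and 3 under Adams.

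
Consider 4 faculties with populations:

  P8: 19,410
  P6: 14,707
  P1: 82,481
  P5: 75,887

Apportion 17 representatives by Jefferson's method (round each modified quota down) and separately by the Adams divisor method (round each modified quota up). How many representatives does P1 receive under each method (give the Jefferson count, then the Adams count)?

8 and 7

Jefferson: P8 1, P6 1, P1 8, P5 7.
Adams: P8 2, P6 2, P1 7, P5 6.
P1 gets 8 under Jefferson and 7 under Adams.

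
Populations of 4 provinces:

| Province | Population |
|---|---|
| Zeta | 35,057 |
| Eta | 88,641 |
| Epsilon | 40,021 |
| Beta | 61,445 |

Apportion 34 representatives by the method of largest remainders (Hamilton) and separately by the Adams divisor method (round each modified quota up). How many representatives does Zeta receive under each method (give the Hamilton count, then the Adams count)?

Hamilton: Zeta 5, Eta 14, Epsilon 6, Beta 9.
Adams: Zeta 6, Eta 13, Epsilon 6, Beta 9.
Zeta gets 5 under Hamilton and 6 under Adams.

5 and 6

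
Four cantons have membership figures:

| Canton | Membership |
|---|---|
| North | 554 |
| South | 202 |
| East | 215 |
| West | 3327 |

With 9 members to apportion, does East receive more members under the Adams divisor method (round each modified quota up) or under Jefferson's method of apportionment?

Adams

Adams: North 1, South 1, East 1, West 6.
Jefferson: North 1, South 0, East 0, West 8.
East gets 1 under Adams and 0 under Jefferson.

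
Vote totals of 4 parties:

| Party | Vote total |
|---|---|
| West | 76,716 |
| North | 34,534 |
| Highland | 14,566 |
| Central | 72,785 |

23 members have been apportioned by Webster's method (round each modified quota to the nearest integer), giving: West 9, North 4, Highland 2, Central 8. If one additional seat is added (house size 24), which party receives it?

Central

Priority for the next seat is population ÷ (current seats + 0.5).
Priorities: West 8075.368, North 7674.222, Highland 5826.400, Central 8562.941.
Highest priority: Central.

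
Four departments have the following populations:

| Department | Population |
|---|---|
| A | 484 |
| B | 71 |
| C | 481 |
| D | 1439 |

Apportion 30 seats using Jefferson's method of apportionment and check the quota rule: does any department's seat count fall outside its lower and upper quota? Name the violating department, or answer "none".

none

Standard quotas: A 5.867, B 0.861, C 5.830, D 17.442.
Jefferson allocation: A 6, B 0, C 6, D 18.
Every allocation lies between the lower and upper quota.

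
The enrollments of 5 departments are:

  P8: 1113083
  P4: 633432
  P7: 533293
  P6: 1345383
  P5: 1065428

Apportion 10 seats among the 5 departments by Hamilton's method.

P8: 3; P4: 1; P7: 1; P6: 3; P5: 2

Total 4690619; standard divisor 4690619/10 ≈ 469061.9.
Standard quotas: P8 2.3730, P4 1.3504, P7 1.1369, P6 2.8682, P5 2.2714.
Lower quotas: P8 2, P4 1, P7 1, P6 2, P5 2 (sum 8, leaving 2 seats).
Remainders in descending order: P6 0.8682, P8 0.3730, P4 0.3504, P5 0.2714, P7 0.1369.
Largest remainders: P6, P8 receive the extra seats.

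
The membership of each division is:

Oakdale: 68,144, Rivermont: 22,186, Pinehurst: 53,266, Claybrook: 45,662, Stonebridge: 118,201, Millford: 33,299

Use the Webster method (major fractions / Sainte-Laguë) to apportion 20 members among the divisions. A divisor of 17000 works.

Oakdale 4, Rivermont 1, Pinehurst 3, Claybrook 3, Stonebridge 7, Millford 2

With modified divisor 17000: modified quotas Oakdale 4.008, Rivermont 1.305, Pinehurst 3.133, Claybrook 2.686, Stonebridge 6.953, Millford 1.959.
Rounding to the nearest integer: Oakdale 4, Rivermont 1, Pinehurst 3, Claybrook 3, Stonebridge 7, Millford 2 (total 20).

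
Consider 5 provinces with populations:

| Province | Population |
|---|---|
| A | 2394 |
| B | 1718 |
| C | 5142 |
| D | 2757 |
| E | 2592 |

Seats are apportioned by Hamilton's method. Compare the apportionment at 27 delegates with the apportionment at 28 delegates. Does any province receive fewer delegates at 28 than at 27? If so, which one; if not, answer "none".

none

At 27 seats: A 4, B 3, C 10, D 5, E 5.
At 28 seats: A 5, B 3, C 10, D 5, E 5.
No province's allocation decreased.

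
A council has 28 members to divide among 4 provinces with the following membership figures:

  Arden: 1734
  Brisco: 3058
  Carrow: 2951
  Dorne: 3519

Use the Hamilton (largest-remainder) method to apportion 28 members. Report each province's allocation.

The standard divisor is 11262/28 ≈ 402.214.
Standard quotas: Arden 4.311, Brisco 7.603, Carrow 7.337, Dorne 8.749.
Lower quotas: Arden 4, Brisco 7, Carrow 7, Dorne 8 (sum 26, leaving 2 seats).
Remainders in descending order: Dorne 0.749, Brisco 0.603, Carrow 0.337, Arden 0.311.
Largest remainders: Dorne, Brisco receive the extra seats.

Arden 4, Brisco 8, Carrow 7, Dorne 9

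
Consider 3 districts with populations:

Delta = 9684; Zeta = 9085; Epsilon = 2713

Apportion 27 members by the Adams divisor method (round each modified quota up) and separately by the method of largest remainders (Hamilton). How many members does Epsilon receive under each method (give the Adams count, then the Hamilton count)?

4 and 3

Adams: Delta 12, Zeta 11, Epsilon 4.
Hamilton: Delta 12, Zeta 12, Epsilon 3.
Epsilon gets 4 under Adams and 3 under Hamilton.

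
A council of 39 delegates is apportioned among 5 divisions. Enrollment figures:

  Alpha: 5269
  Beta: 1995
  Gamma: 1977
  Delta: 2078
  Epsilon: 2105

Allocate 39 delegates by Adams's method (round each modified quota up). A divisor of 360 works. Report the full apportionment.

With modified divisor 360: modified quotas Alpha 14.636, Beta 5.542, Gamma 5.492, Delta 5.772, Epsilon 5.847.
Rounding up: Alpha 15, Beta 6, Gamma 6, Delta 6, Epsilon 6 (total 39).

Alpha 15, Beta 6, Gamma 6, Delta 6, Epsilon 6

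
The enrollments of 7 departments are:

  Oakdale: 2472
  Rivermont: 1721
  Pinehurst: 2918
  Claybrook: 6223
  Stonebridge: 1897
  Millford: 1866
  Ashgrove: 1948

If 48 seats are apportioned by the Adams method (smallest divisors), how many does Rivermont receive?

5

Standard divisor 19045/48 ≈ 396.771; standard quotas: Oakdale 6.230, Rivermont 4.338, Pinehurst 7.354, Claybrook 15.684, Stonebridge 4.781, Millford 4.703, Ashgrove 4.910.
Rounding up gives 7, 5, 8, 16, 5, 5, 5 = 51 seats, so the divisor must be adjusted.
With modified divisor 420: modified quotas Oakdale 5.886, Rivermont 4.098, Pinehurst 6.948, Claybrook 14.817, Stonebridge 4.517, Millford 4.443, Ashgrove 4.638.
Rounding up: Oakdale 6, Rivermont 5, Pinehurst 7, Claybrook 15, Stonebridge 5, Millford 5, Ashgrove 5 (total 48).
Rivermont receives 5.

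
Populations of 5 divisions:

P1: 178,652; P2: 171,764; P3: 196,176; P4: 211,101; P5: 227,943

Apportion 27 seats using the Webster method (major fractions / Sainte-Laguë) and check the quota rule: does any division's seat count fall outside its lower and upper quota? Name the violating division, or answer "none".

Standard quotas: P1 4.894, P2 4.705, P3 5.374, P4 5.783, P5 6.244.
Webster allocation: P1 5, P2 5, P3 5, P4 6, P5 6.
Every allocation lies between the lower and upper quota.

none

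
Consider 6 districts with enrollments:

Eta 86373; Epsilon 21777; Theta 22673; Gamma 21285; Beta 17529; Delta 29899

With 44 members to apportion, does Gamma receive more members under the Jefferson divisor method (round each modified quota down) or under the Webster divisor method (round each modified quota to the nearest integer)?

Webster

Jefferson: Eta 20, Epsilon 5, Theta 5, Gamma 4, Beta 4, Delta 6.
Webster: Eta 19, Epsilon 5, Theta 5, Gamma 5, Beta 4, Delta 6.
Gamma gets 4 under Jefferson and 5 under Webster.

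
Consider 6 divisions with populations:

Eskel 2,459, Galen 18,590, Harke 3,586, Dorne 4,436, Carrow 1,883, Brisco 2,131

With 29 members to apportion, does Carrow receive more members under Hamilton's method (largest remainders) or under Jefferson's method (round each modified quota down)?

Hamilton

Hamilton: Eskel 2, Galen 16, Harke 3, Dorne 4, Carrow 2, Brisco 2.
Jefferson: Eskel 2, Galen 17, Harke 3, Dorne 4, Carrow 1, Brisco 2.
Carrow gets 2 under Hamilton and 1 under Jefferson.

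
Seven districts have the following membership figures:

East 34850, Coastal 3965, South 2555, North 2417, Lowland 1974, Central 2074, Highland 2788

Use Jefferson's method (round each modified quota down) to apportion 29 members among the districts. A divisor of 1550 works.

East=22, Coastal=2, South=1, North=1, Lowland=1, Central=1, Highland=1

With modified divisor 1550: modified quotas East 22.484, Coastal 2.558, South 1.648, North 1.559, Lowland 1.274, Central 1.338, Highland 1.799.
Rounding down: East 22, Coastal 2, South 1, North 1, Lowland 1, Central 1, Highland 1 (total 29).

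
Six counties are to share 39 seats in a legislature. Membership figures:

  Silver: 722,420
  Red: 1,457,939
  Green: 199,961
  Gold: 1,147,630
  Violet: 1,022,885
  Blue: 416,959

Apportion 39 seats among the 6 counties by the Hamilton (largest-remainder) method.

Silver: 6, Red: 11, Green: 2, Gold: 9, Violet: 8, Blue: 3

Standard divisor: 4967794 ÷ 39 ≈ 127379.333.
Standard quotas: Silver 5.6714, Red 11.4456, Green 1.5698, Gold 9.0095, Violet 8.0302, Blue 3.2734.
Lower quotas: Silver 5, Red 11, Green 1, Gold 9, Violet 8, Blue 3 (sum 37, leaving 2 seats).
Remainders in descending order: Silver 0.6714, Green 0.5698, Red 0.4456, Blue 0.2734, Violet 0.0302, Gold 0.0095.
Largest remainders: Silver, Green receive the extra seats.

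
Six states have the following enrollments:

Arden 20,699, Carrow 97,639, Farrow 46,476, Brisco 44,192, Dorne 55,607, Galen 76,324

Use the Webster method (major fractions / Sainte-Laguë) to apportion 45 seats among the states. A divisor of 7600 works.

Arden 3, Carrow 13, Farrow 6, Brisco 6, Dorne 7, Galen 10

With modified divisor 7600: modified quotas Arden 2.724, Carrow 12.847, Farrow 6.115, Brisco 5.815, Dorne 7.317, Galen 10.043.
Rounding to the nearest integer: Arden 3, Carrow 13, Farrow 6, Brisco 6, Dorne 7, Galen 10 (total 45).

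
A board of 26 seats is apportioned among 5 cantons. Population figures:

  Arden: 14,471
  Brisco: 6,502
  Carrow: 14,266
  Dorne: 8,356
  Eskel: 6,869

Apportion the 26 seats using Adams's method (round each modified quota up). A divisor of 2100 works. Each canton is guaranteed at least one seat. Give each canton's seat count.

With modified divisor 2100: modified quotas Arden 6.891, Brisco 3.096, Carrow 6.793, Dorne 3.979, Eskel 3.271.
Rounding up: Arden 7, Brisco 4, Carrow 7, Dorne 4, Eskel 4 (total 26).

Arden 7, Brisco 4, Carrow 7, Dorne 4, Eskel 4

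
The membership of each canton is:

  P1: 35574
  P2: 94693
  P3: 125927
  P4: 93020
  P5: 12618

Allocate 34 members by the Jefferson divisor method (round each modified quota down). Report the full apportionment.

P1: 3; P2: 9; P3: 12; P4: 9; P5: 1

Standard divisor 361832/34 ≈ 10642.118; standard quotas: P1 3.343, P2 8.898, P3 11.833, P4 8.741, P5 1.186.
Rounding down gives 3, 8, 11, 8, 1 = 31 seats, so the divisor must be adjusted.
With modified divisor 10000: modified quotas P1 3.557, P2 9.469, P3 12.593, P4 9.302, P5 1.262.
Rounding down: P1 3, P2 9, P3 12, P4 9, P5 1 (total 34).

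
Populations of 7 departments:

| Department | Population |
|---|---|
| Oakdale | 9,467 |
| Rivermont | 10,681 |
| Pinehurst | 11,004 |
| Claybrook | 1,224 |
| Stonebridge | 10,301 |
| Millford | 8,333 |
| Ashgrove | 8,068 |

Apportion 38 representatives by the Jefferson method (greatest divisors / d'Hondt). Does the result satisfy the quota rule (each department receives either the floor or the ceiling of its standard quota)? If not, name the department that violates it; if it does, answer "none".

none

Standard quotas: Oakdale 6.089, Rivermont 6.870, Pinehurst 7.078, Claybrook 0.787, Stonebridge 6.626, Millford 5.360, Ashgrove 5.189.
Jefferson allocation: Oakdale 6, Rivermont 7, Pinehurst 7, Claybrook 0, Stonebridge 7, Millford 6, Ashgrove 5.
Every allocation lies between the lower and upper quota.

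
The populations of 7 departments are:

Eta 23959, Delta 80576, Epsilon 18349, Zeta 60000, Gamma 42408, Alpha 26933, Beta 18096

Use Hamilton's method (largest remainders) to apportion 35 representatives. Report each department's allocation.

Eta 3, Delta 10, Epsilon 2, Zeta 8, Gamma 6, Alpha 4, Beta 2

Total 270321; standard divisor 270321/35 ≈ 7723.457.
Standard quotas: Eta 3.1021, Delta 10.4326, Epsilon 2.3757, Zeta 7.7685, Gamma 5.4908, Alpha 3.4872, Beta 2.3430.
Lower quotas: Eta 3, Delta 10, Epsilon 2, Zeta 7, Gamma 5, Alpha 3, Beta 2 (sum 32, leaving 3 seats).
Remainders in descending order: Zeta 0.7685, Gamma 0.4908, Alpha 0.4872, Delta 0.4326, Epsilon 0.3757, Beta 0.3430, Eta 0.1021.
Largest remainders: Zeta, Gamma, Alpha receive the extra seats.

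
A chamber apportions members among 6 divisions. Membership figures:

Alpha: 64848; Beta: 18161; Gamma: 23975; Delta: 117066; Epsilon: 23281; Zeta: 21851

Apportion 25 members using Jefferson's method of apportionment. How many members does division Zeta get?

Standard divisor 269182/25 ≈ 10767.28; standard quotas: Alpha 6.023, Beta 1.687, Gamma 2.227, Delta 10.872, Epsilon 2.162, Zeta 2.029.
Rounding down gives 6, 1, 2, 10, 2, 2 = 23 seats, so the divisor must be adjusted.
With modified divisor 9500: modified quotas Alpha 6.826, Beta 1.912, Gamma 2.524, Delta 12.323, Epsilon 2.451, Zeta 2.300.
Rounding down: Alpha 6, Beta 1, Gamma 2, Delta 12, Epsilon 2, Zeta 2 (total 25).
Zeta receives 2.

2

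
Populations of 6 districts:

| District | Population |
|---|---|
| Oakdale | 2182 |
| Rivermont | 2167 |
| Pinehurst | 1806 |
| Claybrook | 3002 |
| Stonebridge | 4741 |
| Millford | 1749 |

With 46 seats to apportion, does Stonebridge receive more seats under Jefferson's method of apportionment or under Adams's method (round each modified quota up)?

Jefferson: Oakdale 6, Rivermont 6, Pinehurst 5, Claybrook 9, Stonebridge 15, Millford 5.
Adams: Oakdale 7, Rivermont 6, Pinehurst 5, Claybrook 9, Stonebridge 14, Millford 5.
Stonebridge gets 15 under Jefferson and 14 under Adams.

Jefferson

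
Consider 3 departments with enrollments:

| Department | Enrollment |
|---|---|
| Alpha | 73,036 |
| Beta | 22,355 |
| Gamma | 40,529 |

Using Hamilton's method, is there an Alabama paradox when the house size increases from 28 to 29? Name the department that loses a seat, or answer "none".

At 28 seats: Alpha 15, Beta 5, Gamma 8.
At 29 seats: Alpha 15, Beta 5, Gamma 9.
No department's allocation decreased.

none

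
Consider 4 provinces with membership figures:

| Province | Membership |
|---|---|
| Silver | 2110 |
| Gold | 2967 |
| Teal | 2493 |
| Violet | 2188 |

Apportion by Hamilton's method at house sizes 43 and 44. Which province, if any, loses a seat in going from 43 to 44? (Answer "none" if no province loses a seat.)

At 43 seats: Silver 9, Gold 13, Teal 11, Violet 10.
At 44 seats: Silver 10, Gold 13, Teal 11, Violet 10.
No province's allocation decreased.

none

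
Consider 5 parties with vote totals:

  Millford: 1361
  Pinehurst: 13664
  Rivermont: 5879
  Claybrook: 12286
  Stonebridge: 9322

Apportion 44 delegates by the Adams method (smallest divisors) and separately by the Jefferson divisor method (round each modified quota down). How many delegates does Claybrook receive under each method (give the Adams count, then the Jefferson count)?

12 and 13

Adams: Millford 2, Pinehurst 14, Rivermont 6, Claybrook 12, Stonebridge 10.
Jefferson: Millford 1, Pinehurst 14, Rivermont 6, Claybrook 13, Stonebridge 10.
Claybrook gets 12 under Adams and 13 under Jefferson.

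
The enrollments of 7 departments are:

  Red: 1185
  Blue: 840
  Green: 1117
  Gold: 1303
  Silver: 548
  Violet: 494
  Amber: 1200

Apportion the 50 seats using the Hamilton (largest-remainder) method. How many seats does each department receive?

Red: 9; Blue: 6; Green: 8; Gold: 10; Silver: 4; Violet: 4; Amber: 9

The standard divisor is 6687/50 ≈ 133.74.
Standard quotas: Red 8.860, Blue 6.281, Green 8.352, Gold 9.743, Silver 4.098, Violet 3.694, Amber 8.973.
Lower quotas: Red 8, Blue 6, Green 8, Gold 9, Silver 4, Violet 3, Amber 8 (sum 46, leaving 4 seats).
Remainders in descending order: Amber 0.973, Red 0.860, Gold 0.743, Violet 0.694, Green 0.352, Blue 0.281, Silver 0.098.
Largest remainders: Amber, Red, Gold, Violet receive the extra seats.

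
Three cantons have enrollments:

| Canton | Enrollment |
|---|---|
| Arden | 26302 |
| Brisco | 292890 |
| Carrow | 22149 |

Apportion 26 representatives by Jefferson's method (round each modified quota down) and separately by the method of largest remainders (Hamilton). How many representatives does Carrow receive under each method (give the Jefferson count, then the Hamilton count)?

1 and 2

Jefferson: Arden 2, Brisco 23, Carrow 1.
Hamilton: Arden 2, Brisco 22, Carrow 2.
Carrow gets 1 under Jefferson and 2 under Hamilton.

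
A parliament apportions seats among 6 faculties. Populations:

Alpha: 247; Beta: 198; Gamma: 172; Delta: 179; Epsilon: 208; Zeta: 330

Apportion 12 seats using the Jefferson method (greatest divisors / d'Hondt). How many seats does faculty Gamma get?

1

Standard divisor 1334/12 ≈ 111.167; standard quotas: Alpha 2.222, Beta 1.781, Gamma 1.547, Delta 1.610, Epsilon 1.871, Zeta 2.969.
Rounding down gives 2, 1, 1, 1, 1, 2 = 8 seats, so the divisor must be adjusted.
With modified divisor 88: modified quotas Alpha 2.807, Beta 2.250, Gamma 1.955, Delta 2.034, Epsilon 2.364, Zeta 3.750.
Rounding down: Alpha 2, Beta 2, Gamma 1, Delta 2, Epsilon 2, Zeta 3 (total 12).
Gamma receives 1.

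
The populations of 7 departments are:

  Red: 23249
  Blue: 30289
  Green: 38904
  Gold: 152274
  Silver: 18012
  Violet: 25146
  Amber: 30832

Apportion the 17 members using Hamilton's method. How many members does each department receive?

The standard divisor is 318706/17 ≈ 18747.412.
Standard quotas: Red 1.2401, Blue 1.6156, Green 2.0752, Gold 8.1224, Silver 0.9608, Violet 1.3413, Amber 1.6446.
Lower quotas: Red 1, Blue 1, Green 2, Gold 8, Silver 0, Violet 1, Amber 1 (sum 14, leaving 3 seats).
Remainders in descending order: Silver 0.9608, Amber 0.6446, Blue 0.6156, Violet 0.3413, Red 0.2401, Gold 0.1224, Green 0.0752.
Largest remainders: Silver, Amber, Blue receive the extra seats.

Red=1, Blue=2, Green=2, Gold=8, Silver=1, Violet=1, Amber=2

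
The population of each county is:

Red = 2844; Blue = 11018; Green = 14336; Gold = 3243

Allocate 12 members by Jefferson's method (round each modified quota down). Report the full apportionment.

Red=1, Blue=4, Green=6, Gold=1

Standard divisor 31441/12 ≈ 2620.083; standard quotas: Red 1.085, Blue 4.205, Green 5.472, Gold 1.238.
Rounding down gives 1, 4, 5, 1 = 11 seats, so the divisor must be adjusted.
With modified divisor 2300: modified quotas Red 1.237, Blue 4.790, Green 6.233, Gold 1.410.
Rounding down: Red 1, Blue 4, Green 6, Gold 1 (total 12).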